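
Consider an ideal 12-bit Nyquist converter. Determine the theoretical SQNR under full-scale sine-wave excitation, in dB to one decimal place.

74.0 dB

SNR ≈ 6.02·N + 1.76 dB = 6.02·12 + 1.76 = 74.00 dB.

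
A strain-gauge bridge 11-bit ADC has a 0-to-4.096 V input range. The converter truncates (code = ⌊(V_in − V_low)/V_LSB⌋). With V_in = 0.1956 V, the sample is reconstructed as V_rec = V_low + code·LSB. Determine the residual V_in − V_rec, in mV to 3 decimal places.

One LSB is 4.096 V / 2048 = 2.000 mV.
(V_in − V_low)/LSB = (0.1956 − 0)/0.002 = 97.8000 → code 97 (floor).
Code 97 maps back to 0 + 97×0.002 V = 0.194 V.
Difference: 0.0016 V → 1.600 mV.

1.600 mV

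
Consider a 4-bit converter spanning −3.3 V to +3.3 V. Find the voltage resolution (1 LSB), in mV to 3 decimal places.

412.500 mV

Full-scale span = 6.6 V.
LSB = 6.6 / 2^4 = 6.6 / 16 = 0.4125 V = 412.500 mV.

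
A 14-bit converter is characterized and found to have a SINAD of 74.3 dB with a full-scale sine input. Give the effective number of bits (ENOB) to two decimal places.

12.05 bits

ENOB = (SINAD − 1.76) / 6.02 = (74.3 − 1.76)/6.02 = 12.050.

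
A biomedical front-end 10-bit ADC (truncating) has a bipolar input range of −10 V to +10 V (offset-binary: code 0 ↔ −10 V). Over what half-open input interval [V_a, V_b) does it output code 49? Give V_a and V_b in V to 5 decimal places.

LSB = 20/2^10 = 19.531 mV.
V_a = V_low + 49·LSB = -9.04297 V; V_b = V_low + 50·LSB = -9.02344 V.

[-9.04297 V, -9.02344 V)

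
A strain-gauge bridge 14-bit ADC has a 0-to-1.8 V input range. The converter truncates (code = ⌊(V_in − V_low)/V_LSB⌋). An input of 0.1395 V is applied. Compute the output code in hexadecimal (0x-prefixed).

code 0x4F5 (decimal 1269)

LSB = 1.8 V / 16384 = 109.86 µV.
Input sits at 1269.760 steps above V_low.
⌊·⌋(1269.760) = 1269.
In hexadecimal (0x-prefixed): 0x4F5.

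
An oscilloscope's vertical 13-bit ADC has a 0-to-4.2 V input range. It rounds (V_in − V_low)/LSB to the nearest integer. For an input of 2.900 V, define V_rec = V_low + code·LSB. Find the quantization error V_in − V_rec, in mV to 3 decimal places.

0.195 mV

One LSB is 4.2 V / 8192 = 0.513 mV.
(V_in − V_low)/LSB = (2.900 − 0)/0.000512695 = 5656.3810 → code 5656 (round).
Reconstructed: 2.8998047 V.
Difference: 0.000195313 V → 0.195 mV.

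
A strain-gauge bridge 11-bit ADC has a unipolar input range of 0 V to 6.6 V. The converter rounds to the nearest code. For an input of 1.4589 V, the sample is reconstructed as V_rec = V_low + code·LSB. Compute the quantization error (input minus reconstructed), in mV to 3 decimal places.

-0.963 mV

One LSB is 6.6 V / 2048 = 3.223 mV.
(V_in − V_low)/LSB = (1.4589 − 0)/0.00322266 = 452.7011 → code 453 (round).
V_rec = 0 + 453·0.00322266 = 1.4598633 V.
V_in − V_rec = -0.000963281 V = -0.963 mV.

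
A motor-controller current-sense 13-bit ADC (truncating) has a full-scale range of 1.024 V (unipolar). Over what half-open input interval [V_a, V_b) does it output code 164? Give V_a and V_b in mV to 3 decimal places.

LSB = 1.024/2^13 = 125.00 µV.
V_a = V_low + 164·LSB = 0.0205 V; V_b = V_low + 165·LSB = 0.020625 V.

[20.500 mV, 20.625 mV)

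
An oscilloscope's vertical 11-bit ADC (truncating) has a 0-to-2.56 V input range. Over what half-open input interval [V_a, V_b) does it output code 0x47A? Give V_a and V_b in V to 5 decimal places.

[1.43250 V, 1.43375 V)

LSB = 2.56/2^11 = 1.250 mV.
Code 0x47A = 1146 decimal.
V_a = V_low + 1146·LSB = 1.4325 V; V_b = V_low + 1147·LSB = 1.43375 V.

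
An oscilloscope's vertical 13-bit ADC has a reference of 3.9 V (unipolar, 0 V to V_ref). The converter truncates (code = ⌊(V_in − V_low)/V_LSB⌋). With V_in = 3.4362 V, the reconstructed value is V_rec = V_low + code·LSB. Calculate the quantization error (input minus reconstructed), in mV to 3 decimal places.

0.372 mV

LSB = 3.9/2^13 = 476.07 µV.
Scaled input = 7217.7822 LSBs, so code = 7217.
Code 7217 maps back to 0 + 7217×0.000476074 V = 3.4358276 V.
Difference: 0.000372363 V → 0.372 mV.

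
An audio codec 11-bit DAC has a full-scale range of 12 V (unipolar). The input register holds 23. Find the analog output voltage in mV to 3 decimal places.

134.766 mV

LSB = 12 V / 2^11 = 5.859 mV.
V_out = 0 + 23 × 0.00585938 V = 0.134766 V.
= 134.766 mV.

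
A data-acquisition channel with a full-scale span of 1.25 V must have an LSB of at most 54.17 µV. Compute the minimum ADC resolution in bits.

15 bits

Number of steps required ≥ 1.25 V / 54.17 µV = 23075.50.
Need 2^N ≥ 23075.50; 2^14 = 16384, 2^15 = 32768.
Minimum N = 15.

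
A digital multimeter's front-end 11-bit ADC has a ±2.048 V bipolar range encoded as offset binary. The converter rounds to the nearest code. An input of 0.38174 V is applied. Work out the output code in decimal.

code 1215

LSB = 4.096 V / 2048 = 2.000 mV.
Input sits at 1214.870 steps above V_low.
round(1214.870) = 1215.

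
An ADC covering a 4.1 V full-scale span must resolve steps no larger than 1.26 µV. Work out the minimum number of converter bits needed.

22 bits

Number of steps required ≥ 4.1 V / 1.26 µV = 3253968.25.
Need 2^N ≥ 3253968.25; 2^21 = 2097152, 2^22 = 4194304.
Minimum N = 22.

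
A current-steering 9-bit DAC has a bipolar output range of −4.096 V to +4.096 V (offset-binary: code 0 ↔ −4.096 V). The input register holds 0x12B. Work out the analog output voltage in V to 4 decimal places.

0.6880 V

LSB = 8.192 V / 2^9 = 16.000 mV.
Code 0x12B = 299 decimal.
V_out = (−4.096) + 299 × 0.016 V = 0.688 V.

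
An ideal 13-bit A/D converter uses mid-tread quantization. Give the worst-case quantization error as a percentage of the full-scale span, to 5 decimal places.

0.00610 %

Rounding → worst-case error = ½ LSB = V_FS/2^14, so 100/16384 = 0.00610352 % of full scale.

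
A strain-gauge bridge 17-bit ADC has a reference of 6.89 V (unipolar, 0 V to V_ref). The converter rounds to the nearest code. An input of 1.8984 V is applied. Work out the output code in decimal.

code 36114

LSB = 6.89 V / 131072 = 52.57 µV.
(1.8984 − 0) / 5.25665e-05 = 36114.236 LSBs.
Round → code 36114.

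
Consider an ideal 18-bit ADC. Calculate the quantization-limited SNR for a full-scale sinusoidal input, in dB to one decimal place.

110.1 dB

SNR ≈ 6.02·N + 1.76 dB = 6.02·18 + 1.76 = 110.12 dB.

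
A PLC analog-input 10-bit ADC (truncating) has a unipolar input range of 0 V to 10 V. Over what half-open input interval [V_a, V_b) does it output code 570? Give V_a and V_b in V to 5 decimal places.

LSB = 10/2^10 = 9.766 mV.
V_a = V_low + 570·LSB = 5.56641 V; V_b = V_low + 571·LSB = 5.57617 V.

[5.56641 V, 5.57617 V)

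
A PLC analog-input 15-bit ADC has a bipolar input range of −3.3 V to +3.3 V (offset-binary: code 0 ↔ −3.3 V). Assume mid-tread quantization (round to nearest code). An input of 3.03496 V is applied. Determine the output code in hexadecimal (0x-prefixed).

LSB = 6.6 V / 32768 = 201.42 µV.
(V_in − V_low)/LSB = (3.03496 − (−3.3)) / 0.000201416 = 31452.117.
Round → code 31452.
In hexadecimal (0x-prefixed): 0x7ADC.

code 0x7ADC (decimal 31452)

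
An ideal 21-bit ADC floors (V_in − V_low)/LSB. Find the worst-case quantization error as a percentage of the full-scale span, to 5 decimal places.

0.00005 %

Truncating → worst-case error = 1 LSB = V_FS/2^21, so 100/2097152 = 4.76837e-05 % of full scale.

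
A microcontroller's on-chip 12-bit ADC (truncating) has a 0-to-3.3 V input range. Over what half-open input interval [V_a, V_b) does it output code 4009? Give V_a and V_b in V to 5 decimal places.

[3.22991 V, 3.23071 V)

LSB = 3.3/2^12 = 0.806 mV.
V_a = V_low + 4009·LSB = 3.22991 V; V_b = V_low + 4010·LSB = 3.23071 V.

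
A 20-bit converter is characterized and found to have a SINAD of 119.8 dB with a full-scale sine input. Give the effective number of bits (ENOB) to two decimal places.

19.61 bits

ENOB = (SINAD − 1.76) / 6.02 = (119.8 − 1.76)/6.02 = 19.608.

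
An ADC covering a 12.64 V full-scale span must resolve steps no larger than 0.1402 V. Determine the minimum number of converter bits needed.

Number of steps required ≥ 12.64 V / 0.1402 V = 90.16.
Need 2^N ≥ 90.16; 2^6 = 64, 2^7 = 128.
Minimum N = 7.

7 bits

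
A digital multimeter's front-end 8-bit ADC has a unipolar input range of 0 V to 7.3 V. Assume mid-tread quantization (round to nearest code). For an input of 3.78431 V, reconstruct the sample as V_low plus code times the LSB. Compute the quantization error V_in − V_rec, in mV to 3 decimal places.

-8.268 mV

LSB = 7.3/2^8 = 28.516 mV.
(V_in − V_low)/LSB = (3.78431 − 0)/0.0285156 = 132.7100 → code 133 (round).
Code 133 maps back to 0 + 133×0.0285156 V = 3.7925781 V.
Difference: -0.00826812 V → -8.268 mV.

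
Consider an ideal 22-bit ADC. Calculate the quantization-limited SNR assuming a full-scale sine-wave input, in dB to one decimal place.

134.2 dB

SNR ≈ 6.02·N + 1.76 dB = 6.02·22 + 1.76 = 134.20 dB.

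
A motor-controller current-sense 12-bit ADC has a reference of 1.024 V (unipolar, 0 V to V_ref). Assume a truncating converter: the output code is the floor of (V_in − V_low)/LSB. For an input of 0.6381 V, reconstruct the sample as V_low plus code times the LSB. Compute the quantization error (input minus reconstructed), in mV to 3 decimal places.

0.100 mV

LSB = 1.024/2^12 = 250.00 µV.
(V_in − V_low)/LSB = (0.6381 − 0)/0.00025 = 2552.4000 → code 2552 (floor).
Code 2552 maps back to 0 + 2552×0.00025 V = 0.638 V.
Error = 0.6381 − 0.638 = 0.0001 V = 0.100 mV.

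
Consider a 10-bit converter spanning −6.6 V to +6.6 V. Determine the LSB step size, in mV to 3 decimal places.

12.891 mV

Full-scale span = 13.2 V.
LSB = 13.2 / 2^10 = 13.2 / 1024 = 0.0128906 V = 12.891 mV.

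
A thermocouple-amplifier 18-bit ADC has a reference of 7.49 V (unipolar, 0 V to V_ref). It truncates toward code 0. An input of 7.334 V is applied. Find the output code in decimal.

code 256684

With 262144 levels over 7.49 V, one step is 28.57 µV.
(7.334 − 0) / 2.85721e-05 = 256684.125 LSBs.
Floor → code 256684.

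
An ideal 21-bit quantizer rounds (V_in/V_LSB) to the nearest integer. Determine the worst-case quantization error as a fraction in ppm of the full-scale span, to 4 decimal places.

0.2384 ppm

Rounding → worst-case error = ½ LSB = V_FS/2^22, so 1e+06/4194304 = 0.238419 ppm of full scale.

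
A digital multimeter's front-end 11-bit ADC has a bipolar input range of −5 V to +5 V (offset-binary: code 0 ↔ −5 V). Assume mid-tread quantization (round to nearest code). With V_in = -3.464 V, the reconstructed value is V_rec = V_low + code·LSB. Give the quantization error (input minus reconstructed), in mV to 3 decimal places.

-2.086 mV

LSB = 10/2^11 = 4.883 mV.
(-3.464 − (−5))/0.00488281 = 314.5728; round gives code 315.
Reconstructed: -3.4619141 V.
Difference: -0.00208594 V → -2.086 mV.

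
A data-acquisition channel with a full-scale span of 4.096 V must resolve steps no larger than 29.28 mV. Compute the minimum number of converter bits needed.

Number of steps required ≥ 4.096 V / 29.28 mV = 139.89.
Need 2^N ≥ 139.89; 2^7 = 128, 2^8 = 256.
Minimum N = 8.

8 bits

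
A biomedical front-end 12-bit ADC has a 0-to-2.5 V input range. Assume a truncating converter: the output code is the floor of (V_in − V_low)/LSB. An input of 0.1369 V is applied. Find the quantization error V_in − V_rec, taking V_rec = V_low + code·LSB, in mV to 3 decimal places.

0.181 mV

One LSB is 2.5 V / 4096 = 0.610 mV.
(0.1369 − 0)/0.000610352 = 224.2970; ⌊·⌋ gives code 224.
V_rec = 0 + 224·0.000610352 = 0.13671875 V.
V_in − V_rec = 0.00018125 V = 0.181 mV.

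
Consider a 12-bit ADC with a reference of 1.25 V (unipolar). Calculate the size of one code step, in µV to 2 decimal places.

Full-scale span = 1.25 V.
LSB = 1.25 / 2^12 = 1.25 / 4096 = 0.000305176 V = 305.18 µV.

305.18 µV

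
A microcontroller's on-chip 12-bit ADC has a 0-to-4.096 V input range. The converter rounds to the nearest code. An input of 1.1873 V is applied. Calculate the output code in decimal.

Full-scale span = 4.096 V; LSB = 4.096/2^12 = 1.000 mV.
(1.1873 − 0) / 0.001 = 1187.300 LSBs.
Round → code 1187.

code 1187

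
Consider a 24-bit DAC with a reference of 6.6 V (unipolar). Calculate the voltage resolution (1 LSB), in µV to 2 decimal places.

Full-scale span = 6.6 V.
LSB = 6.6 / 2^24 = 6.6 / 16777216 = 3.93391e-07 V = 0.39 µV.

0.39 µV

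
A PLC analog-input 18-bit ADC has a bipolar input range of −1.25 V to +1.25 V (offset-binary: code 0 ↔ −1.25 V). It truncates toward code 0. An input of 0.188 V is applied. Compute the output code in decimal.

LSB = 2.5 V / 262144 = 9.54 µV.
(0.188 − (−1.25)) / 9.53674e-06 = 150785.229 LSBs.
Floor → code 150785.

code 150785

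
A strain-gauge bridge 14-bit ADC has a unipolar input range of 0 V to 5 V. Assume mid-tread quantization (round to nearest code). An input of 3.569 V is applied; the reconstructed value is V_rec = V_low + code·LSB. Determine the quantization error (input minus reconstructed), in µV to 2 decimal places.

-30.76 µV

One LSB is 5 V / 16384 = 305.18 µV.
(V_in − V_low)/LSB = (3.569 − 0)/0.000305176 = 11694.8992 → code 11695 (round).
Code 11695 maps back to 0 + 11695×0.000305176 V = 3.5690308 V.
Error = 3.569 − 3.5690308 = -3.07617e-05 V = -30.76 µV.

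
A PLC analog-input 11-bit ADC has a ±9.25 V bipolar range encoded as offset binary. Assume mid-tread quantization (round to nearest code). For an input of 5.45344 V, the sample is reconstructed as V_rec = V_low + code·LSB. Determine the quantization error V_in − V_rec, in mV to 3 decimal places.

One LSB is 18.5 V / 2048 = 9.033 mV.
(5.45344 − (−9.25))/0.0090332 = 1627.7105; round gives code 1628.
V_rec = (−9.25) + 1628·0.0090332 = 5.4560547 V.
V_in − V_rec = -0.00261469 V = -2.615 mV.

-2.615 mV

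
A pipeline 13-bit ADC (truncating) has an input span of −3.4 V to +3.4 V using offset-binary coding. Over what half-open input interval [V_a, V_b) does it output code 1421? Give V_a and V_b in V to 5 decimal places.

LSB = 6.8/2^13 = 0.830 mV.
V_a = V_low + 1421·LSB = -2.22046 V; V_b = V_low + 1422·LSB = -2.21963 V.

[-2.22046 V, -2.21963 V)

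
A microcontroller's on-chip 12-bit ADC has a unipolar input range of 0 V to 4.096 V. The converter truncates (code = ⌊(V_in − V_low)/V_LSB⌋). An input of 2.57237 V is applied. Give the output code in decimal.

With 4096 levels over 4.096 V, one step is 1.000 mV.
(2.57237 − 0) / 0.001 = 2572.370 LSBs.
⌊·⌋(2572.370) = 2572.

code 2572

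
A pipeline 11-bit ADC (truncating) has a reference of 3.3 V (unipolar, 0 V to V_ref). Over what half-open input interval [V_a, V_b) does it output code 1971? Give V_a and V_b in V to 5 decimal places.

[3.17593 V, 3.17754 V)

LSB = 3.3/2^11 = 1.611 mV.
V_a = V_low + 1971·LSB = 3.17593 V; V_b = V_low + 1972·LSB = 3.17754 V.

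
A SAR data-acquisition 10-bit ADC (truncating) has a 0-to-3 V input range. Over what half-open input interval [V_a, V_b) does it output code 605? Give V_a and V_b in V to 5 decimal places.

[1.77246 V, 1.77539 V)

LSB = 3/2^10 = 2.930 mV.
V_a = V_low + 605·LSB = 1.77246 V; V_b = V_low + 606·LSB = 1.77539 V.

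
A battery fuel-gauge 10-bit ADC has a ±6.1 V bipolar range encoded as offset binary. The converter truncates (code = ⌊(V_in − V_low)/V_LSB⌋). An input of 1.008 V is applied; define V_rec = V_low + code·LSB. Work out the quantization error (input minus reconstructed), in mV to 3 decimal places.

7.219 mV

LSB = 12.2/2^10 = 11.914 mV.
(V_in − V_low)/LSB = (1.008 − (−6.1))/0.0119141 = 596.6059 → code 596 (floor).
V_rec = (−6.1) + 596·0.0119141 = 1.0007812 V.
Difference: 0.00721875 V → 7.219 mV.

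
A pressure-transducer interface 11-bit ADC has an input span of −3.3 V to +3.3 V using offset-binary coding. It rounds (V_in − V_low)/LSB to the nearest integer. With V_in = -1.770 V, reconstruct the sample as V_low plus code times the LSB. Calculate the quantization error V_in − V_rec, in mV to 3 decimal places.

LSB = 6.6/2^11 = 3.223 mV.
(V_in − V_low)/LSB = (-1.770 − (−3.3))/0.00322266 = 474.7636 → code 475 (round).
V_rec = (−3.3) + 475·0.00322266 = -1.7692383 V.
V_in − V_rec = -0.000761719 V = -0.762 mV.

-0.762 mV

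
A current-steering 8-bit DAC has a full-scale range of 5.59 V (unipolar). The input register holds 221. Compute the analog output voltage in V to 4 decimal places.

LSB = 5.59 V / 2^8 = 21.836 mV.
V_out = 0 + 221 × 0.0218359 V = 4.82574 V.

4.8257 V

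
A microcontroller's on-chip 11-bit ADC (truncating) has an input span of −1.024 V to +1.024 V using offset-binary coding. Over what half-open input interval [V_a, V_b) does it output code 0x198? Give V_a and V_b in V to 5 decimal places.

LSB = 2.048/2^11 = 1.000 mV.
Code 0x198 = 408 decimal.
V_a = V_low + 408·LSB = -0.616 V; V_b = V_low + 409·LSB = -0.615 V.

[-0.61600 V, -0.61500 V)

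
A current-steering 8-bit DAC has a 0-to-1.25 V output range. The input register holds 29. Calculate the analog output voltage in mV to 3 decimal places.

LSB = 1.25 V / 2^8 = 4.883 mV.
V_out = 0 + 29 × 0.00488281 V = 0.141602 V.
= 141.602 mV.

141.602 mV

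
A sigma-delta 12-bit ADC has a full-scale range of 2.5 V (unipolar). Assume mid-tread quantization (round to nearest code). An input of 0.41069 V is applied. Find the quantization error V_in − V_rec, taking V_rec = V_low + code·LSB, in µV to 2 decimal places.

Step size: 2.5 V ÷ 2^12 = 0.610 mV.
Scaled input = 672.8745 LSBs, so code = 673.
Code 673 maps back to 0 + 673×0.000610352 V = 0.4107666 V.
V_in − V_rec = -7.66016e-05 V = -76.60 µV.

-76.60 µV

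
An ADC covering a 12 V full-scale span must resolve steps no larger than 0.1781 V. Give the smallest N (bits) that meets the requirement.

Number of steps required ≥ 12 V / 0.1781 V = 67.38.
Need 2^N ≥ 67.38; 2^6 = 64, 2^7 = 128.
Minimum N = 7.

7 bits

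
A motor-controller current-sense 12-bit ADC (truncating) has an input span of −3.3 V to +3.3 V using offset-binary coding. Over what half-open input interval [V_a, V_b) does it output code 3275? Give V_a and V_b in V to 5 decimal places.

LSB = 6.6/2^12 = 1.611 mV.
V_a = V_low + 3275·LSB = 1.9771 V; V_b = V_low + 3276·LSB = 1.97871 V.

[1.97710 V, 1.97871 V)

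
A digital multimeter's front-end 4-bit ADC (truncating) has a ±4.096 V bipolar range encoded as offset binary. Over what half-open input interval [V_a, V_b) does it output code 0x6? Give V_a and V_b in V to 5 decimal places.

LSB = 8.192/2^4 = 0.5120 V.
Code 0x6 = 6 decimal.
V_a = V_low + 6·LSB = -1.024 V; V_b = V_low + 7·LSB = -0.512 V.

[-1.02400 V, -0.51200 V)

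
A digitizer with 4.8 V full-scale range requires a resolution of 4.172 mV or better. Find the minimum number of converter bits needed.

Number of steps required ≥ 4.8 V / 4.172 mV = 1150.53.
Need 2^N ≥ 1150.53; 2^10 = 1024, 2^11 = 2048.
Minimum N = 11.

11 bits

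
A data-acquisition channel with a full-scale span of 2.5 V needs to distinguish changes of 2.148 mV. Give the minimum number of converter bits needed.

11 bits

Number of steps required ≥ 2.5 V / 2.148 mV = 1163.87.
Need 2^N ≥ 1163.87; 2^10 = 1024, 2^11 = 2048.
Minimum N = 11.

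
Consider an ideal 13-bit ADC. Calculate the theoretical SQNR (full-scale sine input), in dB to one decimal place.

80.0 dB

SNR ≈ 6.02·N + 1.76 dB = 6.02·13 + 1.76 = 80.02 dB.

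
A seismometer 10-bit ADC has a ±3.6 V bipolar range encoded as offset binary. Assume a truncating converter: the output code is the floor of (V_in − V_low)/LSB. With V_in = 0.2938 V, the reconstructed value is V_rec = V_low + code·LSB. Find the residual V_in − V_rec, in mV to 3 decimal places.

5.519 mV

One LSB is 7.2 V / 1024 = 7.031 mV.
(0.2938 − (−3.6))/0.00703125 = 553.7849; ⌊·⌋ gives code 553.
V_rec = (−3.6) + 553·0.00703125 = 0.28828125 V.
Error = 0.2938 − 0.28828125 = 0.00551875 V = 5.519 mV.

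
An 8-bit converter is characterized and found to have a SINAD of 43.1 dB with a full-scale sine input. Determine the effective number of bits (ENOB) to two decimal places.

ENOB = (SINAD − 1.76) / 6.02 = (43.1 − 1.76)/6.02 = 6.867.

6.87 bits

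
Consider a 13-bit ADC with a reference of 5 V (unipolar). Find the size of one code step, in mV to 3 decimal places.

Full-scale span = 5 V.
LSB = 5 / 2^13 = 5 / 8192 = 0.000610352 V = 0.610 mV.

0.610 mV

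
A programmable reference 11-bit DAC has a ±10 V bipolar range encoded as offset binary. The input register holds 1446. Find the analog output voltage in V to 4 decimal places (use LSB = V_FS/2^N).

LSB = 20 V / 2^11 = 9.766 mV.
V_out = (−10) + 1446 × 0.00976562 V = 4.12109 V.

4.1211 V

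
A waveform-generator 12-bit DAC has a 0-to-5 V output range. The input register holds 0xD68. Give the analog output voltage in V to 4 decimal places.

4.1895 V

LSB = 5 V / 2^12 = 1.221 mV.
Code 0xD68 = 3432 decimal.
V_out = 0 + 3432 × 0.0012207 V = 4.18945 V.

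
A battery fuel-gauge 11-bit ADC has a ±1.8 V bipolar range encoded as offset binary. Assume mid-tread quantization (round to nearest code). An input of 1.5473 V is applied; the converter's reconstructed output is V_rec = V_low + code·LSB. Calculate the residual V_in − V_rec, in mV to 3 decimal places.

Step size: 3.6 V ÷ 2^11 = 1.758 mV.
(1.5473 − (−1.8))/0.00175781 = 1904.2418; round gives code 1904.
Code 1904 maps back to (−1.8) + 1904×0.00175781 V = 1.546875 V.
Error = 1.5473 − 1.546875 = 0.000425 V = 0.425 mV.

0.425 mV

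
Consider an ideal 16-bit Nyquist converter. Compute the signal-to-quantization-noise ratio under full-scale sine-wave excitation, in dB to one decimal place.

98.1 dB

SNR ≈ 6.02·N + 1.76 dB = 6.02·16 + 1.76 = 98.08 dB.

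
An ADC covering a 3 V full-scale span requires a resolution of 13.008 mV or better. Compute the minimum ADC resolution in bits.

8 bits

Number of steps required ≥ 3 V / 13.008 mV = 230.63.
Need 2^N ≥ 230.63; 2^7 = 128, 2^8 = 256.
Minimum N = 8.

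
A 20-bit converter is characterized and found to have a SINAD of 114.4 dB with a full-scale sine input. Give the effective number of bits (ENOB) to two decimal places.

18.71 bits

ENOB = (SINAD − 1.76) / 6.02 = (114.4 − 1.76)/6.02 = 18.711.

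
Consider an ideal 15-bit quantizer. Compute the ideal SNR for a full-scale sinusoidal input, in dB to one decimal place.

SNR ≈ 6.02·N + 1.76 dB = 6.02·15 + 1.76 = 92.06 dB.

92.1 dB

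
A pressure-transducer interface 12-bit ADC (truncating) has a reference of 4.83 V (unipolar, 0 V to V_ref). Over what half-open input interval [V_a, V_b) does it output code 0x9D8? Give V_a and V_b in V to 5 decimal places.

[2.97158 V, 2.97276 V)

LSB = 4.83/2^12 = 1.179 mV.
Code 0x9D8 = 2520 decimal.
V_a = V_low + 2520·LSB = 2.97158 V; V_b = V_low + 2521·LSB = 2.97276 V.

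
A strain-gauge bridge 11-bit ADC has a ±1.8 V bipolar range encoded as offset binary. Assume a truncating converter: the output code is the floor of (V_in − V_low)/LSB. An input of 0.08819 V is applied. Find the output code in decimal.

LSB = 3.6 V / 2048 = 1.758 mV.
(0.08819 − (−1.8)) / 0.00175781 = 1074.170 LSBs.
Floor → code 1074.

code 1074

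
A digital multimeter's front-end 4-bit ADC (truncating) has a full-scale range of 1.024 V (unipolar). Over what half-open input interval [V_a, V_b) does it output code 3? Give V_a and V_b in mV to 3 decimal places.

[192.000 mV, 256.000 mV)

LSB = 1.024/2^4 = 64.000 mV.
V_a = V_low + 3·LSB = 0.192 V; V_b = V_low + 4·LSB = 0.256 V.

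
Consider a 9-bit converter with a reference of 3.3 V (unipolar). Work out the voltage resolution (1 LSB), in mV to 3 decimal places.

Full-scale span = 3.3 V.
LSB = 3.3 / 2^9 = 3.3 / 512 = 0.00644531 V = 6.445 mV.

6.445 mV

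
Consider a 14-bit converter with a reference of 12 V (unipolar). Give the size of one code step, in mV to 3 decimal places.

Full-scale span = 12 V.
LSB = 12 / 2^14 = 12 / 16384 = 0.000732422 V = 0.732 mV.

0.732 mV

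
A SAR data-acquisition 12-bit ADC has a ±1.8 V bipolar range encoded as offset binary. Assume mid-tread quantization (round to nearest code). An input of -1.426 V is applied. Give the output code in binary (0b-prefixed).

code 0b110101010 (decimal 426)

LSB = 3.6 V / 4096 = 0.879 mV.
(-1.426 − (−1.8)) / 0.000878906 = 425.529 LSBs.
So the output code is 426.
In binary (0b-prefixed): 0b110101010.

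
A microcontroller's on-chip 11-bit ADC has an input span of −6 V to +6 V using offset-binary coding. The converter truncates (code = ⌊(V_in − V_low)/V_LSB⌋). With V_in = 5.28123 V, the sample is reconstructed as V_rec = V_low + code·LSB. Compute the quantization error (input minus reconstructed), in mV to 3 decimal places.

LSB = 12/2^11 = 5.859 mV.
(V_in − V_low)/LSB = (5.28123 − (−6))/0.00585938 = 1925.3299 → code 1925 (floor).
Code 1925 maps back to (−6) + 1925×0.00585938 V = 5.2792969 V.
V_in − V_rec = 0.00193312 V = 1.933 mV.

1.933 mV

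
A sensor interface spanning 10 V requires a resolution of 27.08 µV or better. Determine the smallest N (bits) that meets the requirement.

19 bits

Number of steps required ≥ 10 V / 27.08 µV = 369276.22.
Need 2^N ≥ 369276.22; 2^18 = 262144, 2^19 = 524288.
Minimum N = 19.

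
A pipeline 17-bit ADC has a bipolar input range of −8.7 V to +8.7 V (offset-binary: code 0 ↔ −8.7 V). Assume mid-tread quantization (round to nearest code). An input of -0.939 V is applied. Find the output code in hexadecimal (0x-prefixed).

code 0xE45F (decimal 58463)

LSB = 17.4 V / 131072 = 132.75 µV.
(V_in − V_low)/LSB = (-0.939 − (−8.7)) / 0.000132751 = 58462.632.
Round → code 58463.
In hexadecimal (0x-prefixed): 0xE45F.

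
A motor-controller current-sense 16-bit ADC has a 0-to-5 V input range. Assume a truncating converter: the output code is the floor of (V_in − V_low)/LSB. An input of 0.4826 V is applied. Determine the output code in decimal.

code 6325

LSB = 5 V / 65536 = 76.29 µV.
(0.4826 − 0) / 7.62939e-05 = 6325.535 LSBs.
⌊·⌋(6325.535) = 6325.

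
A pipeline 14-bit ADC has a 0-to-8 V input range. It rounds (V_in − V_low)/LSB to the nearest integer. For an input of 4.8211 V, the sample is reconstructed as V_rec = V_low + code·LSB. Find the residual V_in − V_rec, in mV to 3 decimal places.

-0.189 mV

One LSB is 8 V / 16384 = 488.28 µV.
(V_in − V_low)/LSB = (4.8211 − 0)/0.000488281 = 9873.6128 → code 9874 (round).
Code 9874 maps back to 0 + 9874×0.000488281 V = 4.8212891 V.
V_in − V_rec = -0.000189062 V = -0.189 mV.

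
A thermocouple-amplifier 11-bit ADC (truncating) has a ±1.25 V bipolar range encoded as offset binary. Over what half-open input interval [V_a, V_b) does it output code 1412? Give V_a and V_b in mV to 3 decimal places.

LSB = 2.5/2^11 = 1.221 mV.
V_a = V_low + 1412·LSB = 0.473633 V; V_b = V_low + 1413·LSB = 0.474854 V.

[473.633 mV, 474.854 mV)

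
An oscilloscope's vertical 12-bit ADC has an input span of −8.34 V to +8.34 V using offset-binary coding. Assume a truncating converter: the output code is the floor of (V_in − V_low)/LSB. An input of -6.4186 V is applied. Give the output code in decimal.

code 471

LSB = 16.68 V / 4096 = 4.072 mV.
(V_in − V_low)/LSB = (-6.4186 − (−8.34)) / 0.00407227 = 471.826.
⌊·⌋(471.826) = 471.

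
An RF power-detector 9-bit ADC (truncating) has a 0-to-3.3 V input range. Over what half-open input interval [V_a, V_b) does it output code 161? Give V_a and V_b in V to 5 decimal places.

LSB = 3.3/2^9 = 6.445 mV.
V_a = V_low + 161·LSB = 1.0377 V; V_b = V_low + 162·LSB = 1.04414 V.

[1.03770 V, 1.04414 V)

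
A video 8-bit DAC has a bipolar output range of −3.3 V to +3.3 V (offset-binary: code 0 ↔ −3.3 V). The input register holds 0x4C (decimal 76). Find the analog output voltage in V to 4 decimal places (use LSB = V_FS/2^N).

-1.3406 V

LSB = 6.6 V / 2^8 = 25.781 mV.
Code 0x4C = 76 decimal.
V_out = (−3.3) + 76 × 0.0257812 V = -1.34062 V.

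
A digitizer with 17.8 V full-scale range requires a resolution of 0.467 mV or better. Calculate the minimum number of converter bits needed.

Number of steps required ≥ 17.8 V / 0.467 mV = 38115.63.
Need 2^N ≥ 38115.63; 2^15 = 32768, 2^16 = 65536.
Minimum N = 16.

16 bits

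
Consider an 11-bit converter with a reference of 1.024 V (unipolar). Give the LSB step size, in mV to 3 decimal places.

0.500 mV

Full-scale span = 1.024 V.
LSB = 1.024 / 2^11 = 1.024 / 2048 = 0.0005 V = 0.500 mV.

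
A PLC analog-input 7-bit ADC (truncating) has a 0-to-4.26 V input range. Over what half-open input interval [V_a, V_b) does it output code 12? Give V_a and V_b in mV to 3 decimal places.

LSB = 4.26/2^7 = 33.281 mV.
V_a = V_low + 12·LSB = 0.399375 V; V_b = V_low + 13·LSB = 0.432656 V.

[399.375 mV, 432.656 mV)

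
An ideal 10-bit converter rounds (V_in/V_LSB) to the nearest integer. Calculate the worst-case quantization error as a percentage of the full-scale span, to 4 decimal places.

Rounding → worst-case error = ½ LSB = V_FS/2^11, so 100/2048 = 0.0488281 % of full scale.

0.0488 %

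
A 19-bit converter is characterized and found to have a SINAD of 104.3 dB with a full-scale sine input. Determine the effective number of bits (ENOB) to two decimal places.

17.03 bits

ENOB = (SINAD − 1.76) / 6.02 = (104.3 − 1.76)/6.02 = 17.033.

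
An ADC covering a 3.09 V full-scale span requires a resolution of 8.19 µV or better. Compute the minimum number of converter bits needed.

Number of steps required ≥ 3.09 V / 8.19 µV = 377289.38.
Need 2^N ≥ 377289.38; 2^18 = 262144, 2^19 = 524288.
Minimum N = 19.

19 bits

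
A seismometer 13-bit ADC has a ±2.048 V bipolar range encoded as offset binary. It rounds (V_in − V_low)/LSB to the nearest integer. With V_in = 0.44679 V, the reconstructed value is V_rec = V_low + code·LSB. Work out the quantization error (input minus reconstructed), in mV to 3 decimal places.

-0.210 mV

LSB = 4.096/2^13 = 0.500 mV.
Scaled input = 4989.5800 LSBs, so code = 4990.
V_rec = (−2.048) + 4990·0.0005 = 0.447 V.
Error = 0.44679 − 0.447 = -0.00021 V = -0.210 mV.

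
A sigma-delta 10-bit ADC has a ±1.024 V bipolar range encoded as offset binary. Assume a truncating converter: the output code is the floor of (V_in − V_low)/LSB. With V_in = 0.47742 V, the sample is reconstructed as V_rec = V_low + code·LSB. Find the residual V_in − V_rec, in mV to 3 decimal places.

One LSB is 2.048 V / 1024 = 2.000 mV.
(V_in − V_low)/LSB = (0.47742 − (−1.024))/0.002 = 750.7100 → code 750 (floor).
Code 750 maps back to (−1.024) + 750×0.002 V = 0.476 V.
Difference: 0.00142 V → 1.420 mV.

1.420 mV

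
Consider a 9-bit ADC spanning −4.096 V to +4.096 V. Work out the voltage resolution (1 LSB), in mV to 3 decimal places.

16.000 mV

Full-scale span = 8.192 V.
LSB = 8.192 / 2^9 = 8.192 / 512 = 0.016 V = 16.000 mV.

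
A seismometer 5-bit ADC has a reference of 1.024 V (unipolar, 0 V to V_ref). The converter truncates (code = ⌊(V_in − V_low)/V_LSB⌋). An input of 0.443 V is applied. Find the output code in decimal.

With 32 levels over 1.024 V, one step is 32.000 mV.
(V_in − V_low)/LSB = (0.443 − 0) / 0.032 = 13.844.
So the output code is 13.

code 13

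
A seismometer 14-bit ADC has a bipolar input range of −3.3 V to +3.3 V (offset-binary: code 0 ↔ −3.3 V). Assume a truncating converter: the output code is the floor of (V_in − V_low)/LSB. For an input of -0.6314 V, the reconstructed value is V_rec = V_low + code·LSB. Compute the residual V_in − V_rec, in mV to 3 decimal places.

0.241 mV

LSB = 6.6/2^14 = 402.83 µV.
(V_in − V_low)/LSB = (-0.6314 − (−3.3))/0.000402832 = 6624.5973 → code 6624 (floor).
V_rec = (−3.3) + 6624·0.000402832 = -0.63164062 V.
Difference: 0.000240625 V → 0.241 mV.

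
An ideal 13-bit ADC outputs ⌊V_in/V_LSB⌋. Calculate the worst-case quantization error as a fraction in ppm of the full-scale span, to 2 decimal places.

Truncating → worst-case error = 1 LSB = V_FS/2^13, so 1e+06/8192 = 122.07 ppm of full scale.

122.07 ppm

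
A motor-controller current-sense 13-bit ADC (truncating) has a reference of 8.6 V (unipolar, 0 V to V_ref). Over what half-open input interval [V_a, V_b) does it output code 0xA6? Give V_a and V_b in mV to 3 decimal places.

[174.268 mV, 175.317 mV)

LSB = 8.6/2^13 = 1.050 mV.
Code 0xA6 = 166 decimal.
V_a = V_low + 166·LSB = 0.174268 V; V_b = V_low + 167·LSB = 0.175317 V.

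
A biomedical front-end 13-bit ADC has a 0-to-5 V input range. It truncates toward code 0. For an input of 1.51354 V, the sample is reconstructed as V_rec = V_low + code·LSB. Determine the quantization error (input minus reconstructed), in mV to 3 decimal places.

0.478 mV

LSB = 5/2^13 = 0.610 mV.
(1.51354 − 0)/0.000610352 = 2479.7839; ⌊·⌋ gives code 2479.
Reconstructed: 1.5130615 V.
Error = 1.51354 − 1.5130615 = 0.000478477 V = 0.478 mV.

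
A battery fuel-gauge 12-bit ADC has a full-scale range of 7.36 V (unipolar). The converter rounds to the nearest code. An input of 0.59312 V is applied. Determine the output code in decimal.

Full-scale span = 7.36 V; LSB = 7.36/2^12 = 1.797 mV.
(0.59312 − 0) / 0.00179688 = 330.084 LSBs.
Round → code 330.

code 330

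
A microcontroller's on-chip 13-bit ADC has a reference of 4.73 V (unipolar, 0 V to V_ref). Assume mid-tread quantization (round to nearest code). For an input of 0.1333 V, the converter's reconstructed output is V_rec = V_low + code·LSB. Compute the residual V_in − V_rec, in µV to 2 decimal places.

LSB = 4.73/2^13 = 0.577 mV.
(V_in − V_low)/LSB = (0.1333 − 0)/0.000577393 = 230.8655 → code 231 (round).
Reconstructed: 0.13337769 V.
Error = 0.1333 − 0.13337769 = -7.76855e-05 V = -77.69 µV.

-77.69 µV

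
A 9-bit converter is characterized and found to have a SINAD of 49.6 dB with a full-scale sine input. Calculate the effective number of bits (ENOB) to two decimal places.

ENOB = (SINAD − 1.76) / 6.02 = (49.6 − 1.76)/6.02 = 7.947.

7.95 bits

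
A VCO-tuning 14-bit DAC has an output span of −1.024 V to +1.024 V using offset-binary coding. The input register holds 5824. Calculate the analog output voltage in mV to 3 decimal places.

-296.000 mV

LSB = 2.048 V / 2^14 = 125.00 µV.
V_out = (−1.024) + 5824 × 0.000125 V = -0.296 V.
= -296.000 mV.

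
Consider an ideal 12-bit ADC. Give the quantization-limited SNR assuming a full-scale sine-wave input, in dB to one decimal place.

SNR ≈ 6.02·N + 1.76 dB = 6.02·12 + 1.76 = 74.00 dB.

74.0 dB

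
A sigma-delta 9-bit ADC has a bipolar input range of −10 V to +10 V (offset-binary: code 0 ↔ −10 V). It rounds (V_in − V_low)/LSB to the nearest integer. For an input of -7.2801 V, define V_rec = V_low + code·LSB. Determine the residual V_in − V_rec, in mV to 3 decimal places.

-14.475 mV

One LSB is 20 V / 512 = 39.062 mV.
Scaled input = 69.6294 LSBs, so code = 70.
Code 70 maps back to (−10) + 70×0.0390625 V = -7.265625 V.
Error = -7.2801 − (−7.265625) = -0.014475 V = -14.475 mV.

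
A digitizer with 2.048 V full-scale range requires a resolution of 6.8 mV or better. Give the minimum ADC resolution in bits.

Number of steps required ≥ 2.048 V / 6.8 mV = 301.18.
Need 2^N ≥ 301.18; 2^8 = 256, 2^9 = 512.
Minimum N = 9.

9 bits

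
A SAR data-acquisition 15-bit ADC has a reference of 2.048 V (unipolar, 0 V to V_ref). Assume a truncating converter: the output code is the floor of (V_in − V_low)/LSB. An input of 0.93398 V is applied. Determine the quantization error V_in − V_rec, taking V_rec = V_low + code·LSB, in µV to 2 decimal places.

42.50 µV

One LSB is 2.048 V / 32768 = 62.50 µV.
Scaled input = 14943.6800 LSBs, so code = 14943.
V_rec = 0 + 14943·6.25e-05 = 0.9339375 V.
Difference: 4.25e-05 V → 42.50 µV.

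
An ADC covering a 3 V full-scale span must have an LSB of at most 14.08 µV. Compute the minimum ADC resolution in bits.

Number of steps required ≥ 3 V / 14.08 µV = 213068.18.
Need 2^N ≥ 213068.18; 2^17 = 131072, 2^18 = 262144.
Minimum N = 18.

18 bits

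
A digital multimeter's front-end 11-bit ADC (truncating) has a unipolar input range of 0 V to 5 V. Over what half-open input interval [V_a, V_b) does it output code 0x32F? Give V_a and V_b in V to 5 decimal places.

LSB = 5/2^11 = 2.441 mV.
Code 0x32F = 815 decimal.
V_a = V_low + 815·LSB = 1.98975 V; V_b = V_low + 816·LSB = 1.99219 V.

[1.98975 V, 1.99219 V)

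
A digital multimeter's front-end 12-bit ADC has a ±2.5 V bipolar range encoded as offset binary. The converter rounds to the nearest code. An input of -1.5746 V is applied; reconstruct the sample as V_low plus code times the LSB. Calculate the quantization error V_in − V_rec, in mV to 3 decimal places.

Step size: 5 V ÷ 2^12 = 1.221 mV.
(V_in − V_low)/LSB = (-1.5746 − (−2.5))/0.0012207 = 758.0877 → code 758 (round).
Reconstructed: -1.574707 V.
Error = -1.5746 − (−1.574707) = 0.000107031 V = 0.107 mV.

0.107 mV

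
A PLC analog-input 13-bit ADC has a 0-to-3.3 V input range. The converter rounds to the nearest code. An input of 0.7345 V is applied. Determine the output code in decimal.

Full-scale span = 3.3 V; LSB = 3.3/2^13 = 402.83 µV.
(V_in − V_low)/LSB = (0.7345 − 0) / 0.000402832 = 1823.341.
round(1823.341) = 1823.

code 1823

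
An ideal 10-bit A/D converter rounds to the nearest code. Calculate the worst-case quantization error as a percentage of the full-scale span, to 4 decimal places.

Rounding → worst-case error = ½ LSB = V_FS/2^11, so 100/2048 = 0.0488281 % of full scale.

0.0488 %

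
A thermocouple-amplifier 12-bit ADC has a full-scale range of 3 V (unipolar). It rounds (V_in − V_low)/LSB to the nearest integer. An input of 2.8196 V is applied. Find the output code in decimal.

LSB = 3 V / 4096 = 0.732 mV.
(2.8196 − 0) / 0.000732422 = 3849.694 LSBs.
So the output code is 3850.

code 3850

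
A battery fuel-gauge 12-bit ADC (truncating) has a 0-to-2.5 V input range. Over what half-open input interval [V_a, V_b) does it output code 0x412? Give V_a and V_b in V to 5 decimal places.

[0.63599 V, 0.63660 V)

LSB = 2.5/2^12 = 0.610 mV.
Code 0x412 = 1042 decimal.
V_a = V_low + 1042·LSB = 0.635986 V; V_b = V_low + 1043·LSB = 0.636597 V.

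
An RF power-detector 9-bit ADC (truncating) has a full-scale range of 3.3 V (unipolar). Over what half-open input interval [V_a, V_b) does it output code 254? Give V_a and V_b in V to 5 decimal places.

[1.63711 V, 1.64355 V)

LSB = 3.3/2^9 = 6.445 mV.
V_a = V_low + 254·LSB = 1.63711 V; V_b = V_low + 255·LSB = 1.64355 V.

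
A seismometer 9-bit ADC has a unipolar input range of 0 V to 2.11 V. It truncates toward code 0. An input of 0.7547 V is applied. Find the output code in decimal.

code 183

LSB = 2.11 V / 512 = 4.121 mV.
(V_in − V_low)/LSB = (0.7547 − 0) / 0.00412109 = 183.131.
So the output code is 183.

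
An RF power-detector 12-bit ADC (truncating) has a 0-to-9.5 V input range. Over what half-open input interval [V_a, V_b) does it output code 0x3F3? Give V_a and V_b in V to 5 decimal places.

[2.34485 V, 2.34717 V)

LSB = 9.5/2^12 = 2.319 mV.
Code 0x3F3 = 1011 decimal.
V_a = V_low + 1011·LSB = 2.34485 V; V_b = V_low + 1012·LSB = 2.34717 V.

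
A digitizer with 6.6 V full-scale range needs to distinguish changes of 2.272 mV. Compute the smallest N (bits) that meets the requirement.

Number of steps required ≥ 6.6 V / 2.272 mV = 2904.93.
Need 2^N ≥ 2904.93; 2^11 = 2048, 2^12 = 4096.
Minimum N = 12.

12 bits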